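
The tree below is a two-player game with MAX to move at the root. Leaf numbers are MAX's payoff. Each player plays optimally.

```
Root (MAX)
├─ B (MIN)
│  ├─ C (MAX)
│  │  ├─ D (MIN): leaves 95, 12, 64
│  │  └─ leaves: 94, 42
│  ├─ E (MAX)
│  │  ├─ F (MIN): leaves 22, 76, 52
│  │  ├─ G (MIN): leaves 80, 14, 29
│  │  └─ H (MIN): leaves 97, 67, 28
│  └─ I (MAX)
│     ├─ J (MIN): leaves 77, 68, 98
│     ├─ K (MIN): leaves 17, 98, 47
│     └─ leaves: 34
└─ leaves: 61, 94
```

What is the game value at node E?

F: min(22, 76, 52) = 22
G: min(80, 14, 29) = 14
H: min(97, 67, 28) = 28
E: max(22, 14, 28) = 28

28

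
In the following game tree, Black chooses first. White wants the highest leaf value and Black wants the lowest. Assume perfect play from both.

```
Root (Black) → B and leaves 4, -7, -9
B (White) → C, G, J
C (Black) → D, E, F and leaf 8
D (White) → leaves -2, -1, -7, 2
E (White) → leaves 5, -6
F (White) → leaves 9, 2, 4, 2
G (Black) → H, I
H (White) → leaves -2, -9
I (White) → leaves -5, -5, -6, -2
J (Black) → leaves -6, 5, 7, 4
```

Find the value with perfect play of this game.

D (White): max(-2, -1, -7, 2) = 2
E (White): max(5, -6) = 5
F (White): max(9, 2, 4, 2) = 9
C (Black): min(2, 5, 9, 8) = 2
H (White): max(-2, -9) = -2
I (White): max(-5, -5, -6, -2) = -2
G (Black): min(-2, -2) = -2
J (Black): min(-6, 5, 7, 4) = -6
B (White): max(2, -2, -6) = 2
Root (Black): min(2, 4, -7, -9) = -9

-9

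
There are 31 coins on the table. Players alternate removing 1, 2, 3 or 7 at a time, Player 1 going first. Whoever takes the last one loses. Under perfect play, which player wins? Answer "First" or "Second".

First

i:   0  1  2  3  4  5  6  7  8  9 10 11 12 13 14 15 16 17 18 19 20 21 22 23 24 25 26 27 28 29 30 31
     W  L  W  W  W  L  W  W  W  L  W  W  W  L  W  W  W  L  W  W  W  L  W  W  W  L  W  W  W  L  W  W
Position 31 is W, so the first player wins.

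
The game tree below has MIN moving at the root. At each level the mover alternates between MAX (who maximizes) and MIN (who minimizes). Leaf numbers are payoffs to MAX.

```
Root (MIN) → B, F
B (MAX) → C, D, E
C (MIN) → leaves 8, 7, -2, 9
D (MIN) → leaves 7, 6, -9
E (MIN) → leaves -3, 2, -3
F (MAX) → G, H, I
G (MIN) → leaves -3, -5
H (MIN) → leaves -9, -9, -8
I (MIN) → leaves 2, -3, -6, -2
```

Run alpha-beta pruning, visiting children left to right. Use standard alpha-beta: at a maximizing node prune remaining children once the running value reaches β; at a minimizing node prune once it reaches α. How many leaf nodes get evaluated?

C [α=-∞,β=+∞]: v=-2
D [α=-2,β=+∞]: v=-9
E [α=-2,β=+∞]: v=-3 after child 1 ≤ α → α-cutoff, skip 2
B [α=-∞,β=+∞]: v=-2
G [α=-∞,β=-2]: v=-5
H [α=-5,β=-2]: v=-9 after child 1 ≤ α → α-cutoff, skip 2
I [α=-5,β=-2]: v=-6 after child 3 ≤ α → α-cutoff, skip 1
F [α=-∞,β=-2]: v=-5
Root [α=-∞,β=+∞]: v=-5
Leaves evaluated: 14 of 19.

14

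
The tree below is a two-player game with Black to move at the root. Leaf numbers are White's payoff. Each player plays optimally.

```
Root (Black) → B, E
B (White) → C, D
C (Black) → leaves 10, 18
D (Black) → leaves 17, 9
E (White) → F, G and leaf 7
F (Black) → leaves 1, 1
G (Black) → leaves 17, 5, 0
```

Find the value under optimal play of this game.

C (Black): min(10, 18) = 10
D (Black): min(17, 9) = 9
B (White): max(10, 9) = 10
F (Black): min(1, 1) = 1
G (Black): min(17, 5, 0) = 0
E (White): max(1, 0, 7) = 7
Root (Black): min(10, 7) = 7

7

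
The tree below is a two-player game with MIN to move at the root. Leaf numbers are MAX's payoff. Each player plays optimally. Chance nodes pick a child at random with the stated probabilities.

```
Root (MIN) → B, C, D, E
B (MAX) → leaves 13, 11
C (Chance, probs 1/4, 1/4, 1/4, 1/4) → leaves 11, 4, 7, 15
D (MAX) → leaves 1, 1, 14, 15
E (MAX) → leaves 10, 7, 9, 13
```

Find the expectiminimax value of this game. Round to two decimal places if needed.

B (MAX): max(13, 11) = 13
C (Chance): 1/4·11 + 1/4·4 + 1/4·7 + 1/4·15 = 9.25
D (MAX): max(1, 1, 14, 15) = 15
E (MAX): max(10, 7, 9, 13) = 13
Root (MIN): min(13, 9.25, 15, 13) = 9.25

9.25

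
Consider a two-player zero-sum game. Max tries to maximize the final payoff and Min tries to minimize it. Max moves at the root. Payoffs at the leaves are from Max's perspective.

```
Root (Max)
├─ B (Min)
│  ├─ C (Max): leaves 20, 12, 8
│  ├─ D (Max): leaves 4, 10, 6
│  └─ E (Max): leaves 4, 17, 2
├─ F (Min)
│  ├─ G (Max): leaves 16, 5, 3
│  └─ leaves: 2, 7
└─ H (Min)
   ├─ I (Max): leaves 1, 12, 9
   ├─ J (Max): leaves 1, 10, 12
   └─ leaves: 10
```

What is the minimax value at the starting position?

C (Max): max(20, 12, 8) = 20
D (Max): max(4, 10, 6) = 10
E (Max): max(4, 17, 2) = 17
B (Min): min(20, 10, 17) = 10
G (Max): max(16, 5, 3) = 16
F (Min): min(16, 2, 7) = 2
I (Max): max(1, 12, 9) = 12
J (Max): max(1, 10, 12) = 12
H (Min): min(12, 12, 10) = 10
Root (Max): max(10, 2, 10) = 10

10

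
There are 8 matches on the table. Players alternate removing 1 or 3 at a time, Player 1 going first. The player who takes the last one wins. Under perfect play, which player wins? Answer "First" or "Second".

Compute winning (W) and losing (L) positions by backward induction:
i:   0  1  2  3  4  5  6  7  8
     L  W  L  W  L  W  L  W  L
Position 8 is L, so the second player wins.

Second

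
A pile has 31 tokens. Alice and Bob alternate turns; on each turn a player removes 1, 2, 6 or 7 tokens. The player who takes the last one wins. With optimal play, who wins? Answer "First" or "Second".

First

Compute winning (W) and losing (L) positions by backward induction:
i:   0  1  2  3  4  5  6  7  8  9 10 11 12 13 14 15 16 17 18 19 20 21 22 23 24 25 26 27 28 29 30 31
     L  W  W  L  W  W  W  W  L  W  W  L  W  W  W  W  L  W  W  L  W  W  W  W  L  W  W  L  W  W  W  W
Position 31 is W, so the first player wins.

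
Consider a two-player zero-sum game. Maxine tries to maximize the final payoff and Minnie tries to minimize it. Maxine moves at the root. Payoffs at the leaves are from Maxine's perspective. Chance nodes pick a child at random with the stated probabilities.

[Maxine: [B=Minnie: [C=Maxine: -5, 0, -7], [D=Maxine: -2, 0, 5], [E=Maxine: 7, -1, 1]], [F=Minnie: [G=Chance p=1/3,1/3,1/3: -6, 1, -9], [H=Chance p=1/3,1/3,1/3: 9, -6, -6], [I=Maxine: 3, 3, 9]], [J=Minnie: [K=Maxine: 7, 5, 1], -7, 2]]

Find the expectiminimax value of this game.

0

C (Maxine): max(-5, 0, -7) = 0
D (Maxine): max(-2, 0, 5) = 5
E (Maxine): max(7, -1, 1) = 7
B (Minnie): min(0, 5, 7) = 0
G (Chance): 1/3·-6 + 1/3·1 + 1/3·-9 = -4.67
H (Chance): 1/3·9 + 1/3·-6 + 1/3·-6 = -1
I (Maxine): max(3, 3, 9) = 9
F (Minnie): min(-4.67, -1, 9) = -4.67
K (Maxine): max(7, 5, 1) = 7
J (Minnie): min(7, -7, 2) = -7
Root (Maxine): max(0, -4.67, -7) = 0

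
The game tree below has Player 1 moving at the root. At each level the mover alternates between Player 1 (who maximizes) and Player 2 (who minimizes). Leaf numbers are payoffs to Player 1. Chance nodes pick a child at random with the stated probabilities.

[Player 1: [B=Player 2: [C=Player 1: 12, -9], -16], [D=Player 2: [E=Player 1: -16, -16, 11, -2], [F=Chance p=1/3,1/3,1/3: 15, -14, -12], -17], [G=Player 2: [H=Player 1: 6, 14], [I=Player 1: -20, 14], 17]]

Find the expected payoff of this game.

C (Player 1): max(12, -9) = 12
B (Player 2): min(12, -16) = -16
E (Player 1): max(-16, -16, 11, -2) = 11
F (Chance): 1/3·15 + 1/3·-14 + 1/3·-12 = -3.67
D (Player 2): min(11, -3.67, -17) = -17
H (Player 1): max(6, 14) = 14
I (Player 1): max(-20, 14) = 14
G (Player 2): min(14, 14, 17) = 14
Root (Player 1): max(-16, -17, 14) = 14

14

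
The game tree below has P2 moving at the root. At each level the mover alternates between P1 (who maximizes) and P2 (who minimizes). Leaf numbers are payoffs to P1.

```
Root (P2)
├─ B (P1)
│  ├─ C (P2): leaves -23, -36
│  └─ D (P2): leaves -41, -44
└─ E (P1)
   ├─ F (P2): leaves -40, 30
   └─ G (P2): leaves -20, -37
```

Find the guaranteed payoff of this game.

C (P2): min(-23, -36) = -36
D (P2): min(-41, -44) = -44
B (P1): max(-36, -44) = -36
F (P2): min(-40, 30) = -40
G (P2): min(-20, -37) = -37
E (P1): max(-40, -37) = -37
Root (P2): min(-36, -37) = -37

-37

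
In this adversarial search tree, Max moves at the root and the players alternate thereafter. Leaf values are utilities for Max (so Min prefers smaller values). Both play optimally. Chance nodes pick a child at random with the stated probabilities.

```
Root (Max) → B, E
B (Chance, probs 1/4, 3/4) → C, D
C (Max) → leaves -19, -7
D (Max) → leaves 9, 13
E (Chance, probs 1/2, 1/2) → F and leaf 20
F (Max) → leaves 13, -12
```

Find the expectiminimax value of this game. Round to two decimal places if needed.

C (Max): max(-19, -7) = -7
D (Max): max(9, 13) = 13
B (Chance): 1/4·-7 + 3/4·13 = 8
F (Max): max(13, -12) = 13
E (Chance): 1/2·13 + 1/2·20 = 16.5
Root (Max): max(8, 16.5) = 16.5

16.5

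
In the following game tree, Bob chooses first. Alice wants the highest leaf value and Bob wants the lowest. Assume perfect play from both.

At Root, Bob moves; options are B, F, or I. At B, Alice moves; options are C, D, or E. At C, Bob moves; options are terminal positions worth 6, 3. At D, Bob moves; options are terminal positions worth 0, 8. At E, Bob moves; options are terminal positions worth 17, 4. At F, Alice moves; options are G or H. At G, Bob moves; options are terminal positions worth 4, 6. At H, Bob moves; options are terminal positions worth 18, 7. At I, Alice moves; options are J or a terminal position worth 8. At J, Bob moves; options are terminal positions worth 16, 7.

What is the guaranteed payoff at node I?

J: min(16, 7) = 7
I: max(7, 8) = 8

8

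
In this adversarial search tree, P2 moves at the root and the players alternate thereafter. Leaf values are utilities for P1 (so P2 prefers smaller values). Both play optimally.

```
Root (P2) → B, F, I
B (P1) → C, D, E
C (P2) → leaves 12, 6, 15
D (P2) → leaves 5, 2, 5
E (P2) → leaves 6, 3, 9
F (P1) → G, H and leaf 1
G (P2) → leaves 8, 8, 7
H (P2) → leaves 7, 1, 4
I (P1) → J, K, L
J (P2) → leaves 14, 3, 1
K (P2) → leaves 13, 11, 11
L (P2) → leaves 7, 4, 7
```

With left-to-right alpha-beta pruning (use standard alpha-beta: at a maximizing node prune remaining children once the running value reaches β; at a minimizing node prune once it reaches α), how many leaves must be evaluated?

14

C [α=-∞,β=+∞]: v=6
D [α=6,β=+∞]: v=5 after child 1 ≤ α → α-cutoff, skip 2
E [α=6,β=+∞]: v=6 after child 1 ≤ α → α-cutoff, skip 2
B [α=-∞,β=+∞]: v=6
G [α=-∞,β=6]: v=7
F [α=-∞,β=6]: v=7 after child 1 ≥ β → β-cutoff, skip 2
J [α=-∞,β=6]: v=1
K [α=1,β=6]: v=11
I [α=-∞,β=6]: v=11 after child 2 ≥ β → β-cutoff, skip 1
Root [α=-∞,β=+∞]: v=6
Leaves evaluated: 14 of 25.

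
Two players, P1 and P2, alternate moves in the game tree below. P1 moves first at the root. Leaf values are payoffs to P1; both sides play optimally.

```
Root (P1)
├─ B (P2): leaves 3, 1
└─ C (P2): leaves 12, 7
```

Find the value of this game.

B (P2): min(3, 1) = 1
C (P2): min(12, 7) = 7
Root (P1): max(1, 7) = 7

7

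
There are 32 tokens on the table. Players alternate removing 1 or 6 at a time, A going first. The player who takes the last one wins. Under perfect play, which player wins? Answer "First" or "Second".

Second

i:   0  1  2  3  4  5  6  7  8  9 10 11 12 13 14 15 16 17 18 19 20 21 22 23 24 25 26 27 28 29 30 31 32
     L  W  L  W  L  W  W  L  W  L  W  L  W  W  L  W  L  W  L  W  W  L  W  L  W  L  W  W  L  W  L  W  L
Position 32 is L, so the second player wins.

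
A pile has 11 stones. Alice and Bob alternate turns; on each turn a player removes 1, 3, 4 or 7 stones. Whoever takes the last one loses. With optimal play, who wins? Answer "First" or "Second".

Positions where the player to move wins (W) vs loses (L):
i:   0  1  2  3  4  5  6  7  8  9 10 11
     W  L  W  L  W  W  W  W  W  L  W  L
Position 11 is L, so the second player wins.

Second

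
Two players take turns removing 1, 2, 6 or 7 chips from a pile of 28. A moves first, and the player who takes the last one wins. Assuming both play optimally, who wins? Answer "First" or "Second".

First

W/L table (W = player to move can force a win):
i:   0  1  2  3  4  5  6  7  8  9 10 11 12 13 14 15 16 17 18 19 20 21 22 23 24 25 26 27 28
     L  W  W  L  W  W  W  W  L  W  W  L  W  W  W  W  L  W  W  L  W  W  W  W  L  W  W  L  W
Position 28 is W, so the first player wins.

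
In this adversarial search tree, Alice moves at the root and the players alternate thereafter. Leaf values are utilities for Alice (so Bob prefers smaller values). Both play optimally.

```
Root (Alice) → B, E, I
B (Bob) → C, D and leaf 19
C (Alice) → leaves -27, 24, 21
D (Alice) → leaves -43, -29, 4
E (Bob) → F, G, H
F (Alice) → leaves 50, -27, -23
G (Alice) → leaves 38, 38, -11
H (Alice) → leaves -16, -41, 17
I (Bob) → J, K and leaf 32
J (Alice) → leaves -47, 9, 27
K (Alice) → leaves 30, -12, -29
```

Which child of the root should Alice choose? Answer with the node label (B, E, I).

C (Alice): max(-27, 24, 21) = 24
D (Alice): max(-43, -29, 4) = 4
B (Bob): min(24, 4, 19) = 4
F (Alice): max(50, -27, -23) = 50
G (Alice): max(38, 38, -11) = 38
H (Alice): max(-16, -41, 17) = 17
E (Bob): min(50, 38, 17) = 17
J (Alice): max(-47, 9, 27) = 27
K (Alice): max(30, -12, -29) = 30
I (Bob): min(27, 30, 32) = 27
Root (Alice): max(4, 17, 27) = 27
Alice picks the child with the highest value: I (value 27).

I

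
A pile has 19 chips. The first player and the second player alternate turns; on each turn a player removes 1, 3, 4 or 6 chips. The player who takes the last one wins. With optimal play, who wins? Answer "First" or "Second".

First

Mark each pile size as W (mover wins) or L (mover loses):
i:   0  1  2  3  4  5  6  7  8  9 10 11 12 13 14 15 16 17 18 19
     L  W  L  W  W  W  W  L  W  L  W  W  W  W  L  W  L  W  W  W
Position 19 is W, so the first player wins.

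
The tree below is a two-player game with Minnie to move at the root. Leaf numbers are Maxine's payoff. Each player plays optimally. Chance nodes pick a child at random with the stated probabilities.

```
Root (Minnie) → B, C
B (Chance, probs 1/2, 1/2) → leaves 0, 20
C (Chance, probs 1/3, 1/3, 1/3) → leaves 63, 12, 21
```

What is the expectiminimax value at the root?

B (Chance): 1/2·0 + 1/2·20 = 10
C (Chance): 1/3·63 + 1/3·12 + 1/3·21 = 32
Root (Minnie): min(10, 32) = 10

10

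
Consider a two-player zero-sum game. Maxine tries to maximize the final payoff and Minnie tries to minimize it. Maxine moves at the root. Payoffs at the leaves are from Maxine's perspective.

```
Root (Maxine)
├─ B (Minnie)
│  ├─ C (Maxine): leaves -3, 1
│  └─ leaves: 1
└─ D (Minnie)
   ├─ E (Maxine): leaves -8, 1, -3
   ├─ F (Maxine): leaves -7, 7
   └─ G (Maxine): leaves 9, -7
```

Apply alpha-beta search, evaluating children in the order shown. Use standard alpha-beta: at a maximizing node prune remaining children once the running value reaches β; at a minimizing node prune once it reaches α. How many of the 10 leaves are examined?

6

C [α=-∞,β=+∞]: v=1
B [α=-∞,β=+∞]: v=1
E [α=1,β=+∞]: v=1
D [α=1,β=+∞]: v=1 after child 1 ≤ α → α-cutoff, skip 2
Root [α=-∞,β=+∞]: v=1
Leaves evaluated: 6 of 10.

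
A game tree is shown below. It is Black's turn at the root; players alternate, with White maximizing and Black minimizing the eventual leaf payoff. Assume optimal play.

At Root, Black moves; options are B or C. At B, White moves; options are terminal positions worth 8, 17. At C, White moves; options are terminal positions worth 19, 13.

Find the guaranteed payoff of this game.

17

B (White): max(8, 17) = 17
C (White): max(19, 13) = 19
Root (Black): min(17, 19) = 17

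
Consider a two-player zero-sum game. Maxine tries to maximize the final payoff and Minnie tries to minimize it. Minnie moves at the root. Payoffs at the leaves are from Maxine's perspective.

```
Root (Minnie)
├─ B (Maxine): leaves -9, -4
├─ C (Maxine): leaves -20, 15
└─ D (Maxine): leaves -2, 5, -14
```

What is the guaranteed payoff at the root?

-4

B (Maxine): max(-9, -4) = -4
C (Maxine): max(-20, 15) = 15
D (Maxine): max(-2, 5, -14) = 5
Root (Minnie): min(-4, 15, 5) = -4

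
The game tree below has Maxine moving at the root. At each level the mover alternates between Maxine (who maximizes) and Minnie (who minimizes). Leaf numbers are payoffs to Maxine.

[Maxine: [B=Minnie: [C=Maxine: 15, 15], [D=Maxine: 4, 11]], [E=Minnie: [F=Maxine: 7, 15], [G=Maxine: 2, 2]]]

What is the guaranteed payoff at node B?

C: max(15, 15) = 15
D: max(4, 11) = 11
B: min(15, 11) = 11

11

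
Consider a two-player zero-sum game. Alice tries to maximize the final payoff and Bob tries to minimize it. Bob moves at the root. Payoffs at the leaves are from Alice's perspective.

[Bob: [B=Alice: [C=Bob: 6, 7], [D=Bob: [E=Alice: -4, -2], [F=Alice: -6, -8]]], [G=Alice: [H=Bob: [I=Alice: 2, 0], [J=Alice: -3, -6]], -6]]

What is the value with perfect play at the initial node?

-3

C (Bob): min(6, 7) = 6
E (Alice): max(-4, -2) = -2
F (Alice): max(-6, -8) = -6
D (Bob): min(-2, -6) = -6
B (Alice): max(6, -6) = 6
I (Alice): max(2, 0) = 2
J (Alice): max(-3, -6) = -3
H (Bob): min(2, -3) = -3
G (Alice): max(-3, -6) = -3
Root (Bob): min(6, -3) = -3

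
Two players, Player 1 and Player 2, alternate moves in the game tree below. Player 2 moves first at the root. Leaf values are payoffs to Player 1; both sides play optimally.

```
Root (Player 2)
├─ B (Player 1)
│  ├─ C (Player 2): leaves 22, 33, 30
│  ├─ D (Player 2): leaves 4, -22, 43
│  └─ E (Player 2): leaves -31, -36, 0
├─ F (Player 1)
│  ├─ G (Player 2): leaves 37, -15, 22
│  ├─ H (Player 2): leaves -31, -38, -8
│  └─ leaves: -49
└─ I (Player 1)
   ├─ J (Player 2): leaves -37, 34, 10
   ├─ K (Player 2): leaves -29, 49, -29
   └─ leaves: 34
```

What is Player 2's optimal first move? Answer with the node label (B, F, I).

F

C (Player 2): min(22, 33, 30) = 22
D (Player 2): min(4, -22, 43) = -22
E (Player 2): min(-31, -36, 0) = -36
B (Player 1): max(22, -22, -36) = 22
G (Player 2): min(37, -15, 22) = -15
H (Player 2): min(-31, -38, -8) = -38
F (Player 1): max(-15, -38, -49) = -15
J (Player 2): min(-37, 34, 10) = -37
K (Player 2): min(-29, 49, -29) = -29
I (Player 1): max(-37, -29, 34) = 34
Root (Player 2): min(22, -15, 34) = -15
Player 2 picks the child with the lowest value: F (value -15).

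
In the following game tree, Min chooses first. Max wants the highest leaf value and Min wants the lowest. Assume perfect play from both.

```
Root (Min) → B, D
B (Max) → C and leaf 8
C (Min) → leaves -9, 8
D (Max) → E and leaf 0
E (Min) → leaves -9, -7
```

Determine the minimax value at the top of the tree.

0

C (Min): min(-9, 8) = -9
B (Max): max(-9, 8) = 8
E (Min): min(-9, -7) = -9
D (Max): max(-9, 0) = 0
Root (Min): min(8, 0) = 0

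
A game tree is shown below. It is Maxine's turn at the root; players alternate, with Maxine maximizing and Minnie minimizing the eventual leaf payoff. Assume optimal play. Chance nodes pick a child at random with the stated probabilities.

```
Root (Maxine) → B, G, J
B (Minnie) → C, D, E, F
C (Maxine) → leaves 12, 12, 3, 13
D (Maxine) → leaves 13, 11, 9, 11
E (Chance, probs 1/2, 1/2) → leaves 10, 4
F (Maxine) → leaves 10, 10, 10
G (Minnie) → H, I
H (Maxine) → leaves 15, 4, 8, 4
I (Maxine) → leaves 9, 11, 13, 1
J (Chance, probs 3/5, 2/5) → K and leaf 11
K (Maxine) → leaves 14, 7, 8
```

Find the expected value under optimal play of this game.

13

C (Maxine): max(12, 12, 3, 13) = 13
D (Maxine): max(13, 11, 9, 11) = 13
E (Chance): 1/2·10 + 1/2·4 = 7
F (Maxine): max(10, 10, 10) = 10
B (Minnie): min(13, 13, 7, 10) = 7
H (Maxine): max(15, 4, 8, 4) = 15
I (Maxine): max(9, 11, 13, 1) = 13
G (Minnie): min(15, 13) = 13
K (Maxine): max(14, 7, 8) = 14
J (Chance): 3/5·14 + 2/5·11 = 12.8
Root (Maxine): max(7, 13, 12.8) = 13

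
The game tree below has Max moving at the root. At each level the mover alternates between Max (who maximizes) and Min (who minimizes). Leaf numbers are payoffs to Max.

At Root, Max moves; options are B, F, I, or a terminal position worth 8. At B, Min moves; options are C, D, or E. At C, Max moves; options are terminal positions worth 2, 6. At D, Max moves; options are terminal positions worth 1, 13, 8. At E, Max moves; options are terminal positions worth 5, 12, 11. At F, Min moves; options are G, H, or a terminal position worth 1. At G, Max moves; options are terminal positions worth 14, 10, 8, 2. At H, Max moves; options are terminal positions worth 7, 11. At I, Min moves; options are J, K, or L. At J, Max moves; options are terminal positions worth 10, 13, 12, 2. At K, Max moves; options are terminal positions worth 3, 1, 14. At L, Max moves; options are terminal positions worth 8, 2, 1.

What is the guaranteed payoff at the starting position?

C (Max): max(2, 6) = 6
D (Max): max(1, 13, 8) = 13
E (Max): max(5, 12, 11) = 12
B (Min): min(6, 13, 12) = 6
G (Max): max(14, 10, 8, 2) = 14
H (Max): max(7, 11) = 11
F (Min): min(14, 11, 1) = 1
J (Max): max(10, 13, 12, 2) = 13
K (Max): max(3, 1, 14) = 14
L (Max): max(8, 2, 1) = 8
I (Min): min(13, 14, 8) = 8
Root (Max): max(6, 1, 8, 8) = 8

8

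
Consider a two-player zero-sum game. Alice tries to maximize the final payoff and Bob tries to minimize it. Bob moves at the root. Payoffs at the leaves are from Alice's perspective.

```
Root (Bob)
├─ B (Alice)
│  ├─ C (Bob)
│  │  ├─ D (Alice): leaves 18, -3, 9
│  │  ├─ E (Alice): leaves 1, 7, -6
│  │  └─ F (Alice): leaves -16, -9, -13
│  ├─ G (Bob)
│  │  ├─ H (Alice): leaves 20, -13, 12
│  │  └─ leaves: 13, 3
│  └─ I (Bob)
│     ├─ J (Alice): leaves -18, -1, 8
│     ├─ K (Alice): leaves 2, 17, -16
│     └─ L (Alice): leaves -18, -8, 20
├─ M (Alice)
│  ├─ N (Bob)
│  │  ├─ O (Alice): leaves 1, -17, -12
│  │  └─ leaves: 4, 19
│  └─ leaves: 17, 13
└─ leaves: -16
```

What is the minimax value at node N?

1

O: max(1, -17, -12) = 1
N: min(1, 4, 19) = 1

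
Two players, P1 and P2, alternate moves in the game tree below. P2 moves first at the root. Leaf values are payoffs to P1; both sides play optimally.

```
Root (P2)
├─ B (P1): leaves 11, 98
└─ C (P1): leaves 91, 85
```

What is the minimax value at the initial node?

B (P1): max(11, 98) = 98
C (P1): max(91, 85) = 91
Root (P2): min(98, 91) = 91

91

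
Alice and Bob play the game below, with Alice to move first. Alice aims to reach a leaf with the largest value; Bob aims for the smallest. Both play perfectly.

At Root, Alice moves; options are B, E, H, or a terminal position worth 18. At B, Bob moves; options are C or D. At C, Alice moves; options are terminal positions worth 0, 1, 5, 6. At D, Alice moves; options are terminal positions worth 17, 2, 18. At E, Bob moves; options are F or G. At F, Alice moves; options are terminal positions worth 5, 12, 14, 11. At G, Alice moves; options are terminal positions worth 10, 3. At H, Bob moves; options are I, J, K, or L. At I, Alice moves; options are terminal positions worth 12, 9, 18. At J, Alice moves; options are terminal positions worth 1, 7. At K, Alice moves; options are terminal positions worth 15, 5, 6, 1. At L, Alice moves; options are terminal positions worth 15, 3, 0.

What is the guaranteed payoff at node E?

F: max(5, 12, 14, 11) = 14
G: max(10, 3) = 10
E: min(14, 10) = 10

10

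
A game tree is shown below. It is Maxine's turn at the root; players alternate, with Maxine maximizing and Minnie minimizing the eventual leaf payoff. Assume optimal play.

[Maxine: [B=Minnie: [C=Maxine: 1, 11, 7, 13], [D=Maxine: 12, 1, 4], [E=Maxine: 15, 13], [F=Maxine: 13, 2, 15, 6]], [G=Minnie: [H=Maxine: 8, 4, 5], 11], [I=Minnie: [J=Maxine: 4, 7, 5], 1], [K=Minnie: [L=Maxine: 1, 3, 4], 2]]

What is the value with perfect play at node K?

2

L: max(1, 3, 4) = 4
K: min(4, 2) = 2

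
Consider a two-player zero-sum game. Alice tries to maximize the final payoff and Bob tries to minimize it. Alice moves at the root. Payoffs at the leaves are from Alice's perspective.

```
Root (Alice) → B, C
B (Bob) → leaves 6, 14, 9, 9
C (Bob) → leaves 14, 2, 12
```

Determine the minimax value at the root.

6

B (Bob): min(6, 14, 9, 9) = 6
C (Bob): min(14, 2, 12) = 2
Root (Alice): max(6, 2) = 6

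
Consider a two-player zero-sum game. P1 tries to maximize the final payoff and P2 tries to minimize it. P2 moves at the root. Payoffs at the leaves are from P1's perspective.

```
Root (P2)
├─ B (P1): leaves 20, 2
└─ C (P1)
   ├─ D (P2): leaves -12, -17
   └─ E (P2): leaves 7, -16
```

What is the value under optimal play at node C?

-16

D: min(-12, -17) = -17
E: min(7, -16) = -16
C: max(-17, -16) = -16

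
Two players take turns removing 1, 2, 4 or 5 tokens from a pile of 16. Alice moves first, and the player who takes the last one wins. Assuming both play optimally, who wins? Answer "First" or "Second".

Positions where the player to move wins (W) vs loses (L):
i:   0  1  2  3  4  5  6  7  8  9 10 11 12 13 14 15 16
     L  W  W  L  W  W  L  W  W  L  W  W  L  W  W  L  W
Position 16 is W, so the first player wins.

First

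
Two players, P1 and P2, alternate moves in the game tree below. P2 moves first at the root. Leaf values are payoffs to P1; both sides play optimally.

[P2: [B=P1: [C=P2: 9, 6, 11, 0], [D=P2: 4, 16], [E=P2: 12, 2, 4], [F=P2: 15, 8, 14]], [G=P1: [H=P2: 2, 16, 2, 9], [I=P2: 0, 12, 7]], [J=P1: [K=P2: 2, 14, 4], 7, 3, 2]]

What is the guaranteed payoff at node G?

H: min(2, 16, 2, 9) = 2
I: min(0, 12, 7) = 0
G: max(2, 0) = 2

2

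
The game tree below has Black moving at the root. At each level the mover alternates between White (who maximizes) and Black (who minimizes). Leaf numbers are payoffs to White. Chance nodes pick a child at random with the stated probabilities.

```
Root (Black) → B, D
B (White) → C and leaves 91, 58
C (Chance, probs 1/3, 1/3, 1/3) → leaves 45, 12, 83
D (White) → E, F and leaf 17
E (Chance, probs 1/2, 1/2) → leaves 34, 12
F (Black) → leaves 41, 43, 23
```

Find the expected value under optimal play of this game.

C (Chance): 1/3·45 + 1/3·12 + 1/3·83 = 46.67
B (White): max(46.67, 91, 58) = 91
E (Chance): 1/2·34 + 1/2·12 = 23
F (Black): min(41, 43, 23) = 23
D (White): max(23, 23, 17) = 23
Root (Black): min(91, 23) = 23

23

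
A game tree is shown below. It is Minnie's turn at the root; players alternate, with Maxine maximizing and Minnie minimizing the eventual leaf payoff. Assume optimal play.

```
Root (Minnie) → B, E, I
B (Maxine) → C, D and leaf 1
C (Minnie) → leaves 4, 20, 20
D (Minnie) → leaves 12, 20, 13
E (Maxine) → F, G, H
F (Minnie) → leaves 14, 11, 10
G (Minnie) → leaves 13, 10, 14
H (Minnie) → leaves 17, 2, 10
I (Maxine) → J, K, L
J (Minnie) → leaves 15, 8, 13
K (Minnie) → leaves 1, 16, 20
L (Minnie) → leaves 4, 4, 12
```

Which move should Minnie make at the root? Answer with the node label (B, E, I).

I

C (Minnie): min(4, 20, 20) = 4
D (Minnie): min(12, 20, 13) = 12
B (Maxine): max(4, 12, 1) = 12
F (Minnie): min(14, 11, 10) = 10
G (Minnie): min(13, 10, 14) = 10
H (Minnie): min(17, 2, 10) = 2
E (Maxine): max(10, 10, 2) = 10
J (Minnie): min(15, 8, 13) = 8
K (Minnie): min(1, 16, 20) = 1
L (Minnie): min(4, 4, 12) = 4
I (Maxine): max(8, 1, 4) = 8
Root (Minnie): min(12, 10, 8) = 8
Minnie picks the child with the lowest value: I (value 8).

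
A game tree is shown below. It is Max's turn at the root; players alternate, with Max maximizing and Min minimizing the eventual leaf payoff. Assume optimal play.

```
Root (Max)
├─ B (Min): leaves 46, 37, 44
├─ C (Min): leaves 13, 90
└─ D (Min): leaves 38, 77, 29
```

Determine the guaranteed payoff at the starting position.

37

B (Min): min(46, 37, 44) = 37
C (Min): min(13, 90) = 13
D (Min): min(38, 77, 29) = 29
Root (Max): max(37, 13, 29) = 37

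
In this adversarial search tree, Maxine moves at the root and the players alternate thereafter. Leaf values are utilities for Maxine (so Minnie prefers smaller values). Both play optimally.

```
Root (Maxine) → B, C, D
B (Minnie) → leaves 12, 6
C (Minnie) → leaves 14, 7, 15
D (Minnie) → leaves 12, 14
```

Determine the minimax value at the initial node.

B (Minnie): min(12, 6) = 6
C (Minnie): min(14, 7, 15) = 7
D (Minnie): min(12, 14) = 12
Root (Maxine): max(6, 7, 12) = 12

12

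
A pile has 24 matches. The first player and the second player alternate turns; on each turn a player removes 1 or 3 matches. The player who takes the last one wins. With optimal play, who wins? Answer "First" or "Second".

Second

Mark each pile size as W (mover wins) or L (mover loses):
i:   0  1  2  3  4  5  6  7  8  9 10 11 12 13 14 15 16 17 18 19 20 21 22 23 24
     L  W  L  W  L  W  L  W  L  W  L  W  L  W  L  W  L  W  L  W  L  W  L  W  L
Position 24 is L, so the second player wins.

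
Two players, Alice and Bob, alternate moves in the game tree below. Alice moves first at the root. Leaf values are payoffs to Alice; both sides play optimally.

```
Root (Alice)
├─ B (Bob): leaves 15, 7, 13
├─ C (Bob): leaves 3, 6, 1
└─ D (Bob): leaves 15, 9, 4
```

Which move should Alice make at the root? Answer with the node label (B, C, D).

B

B (Bob): min(15, 7, 13) = 7
C (Bob): min(3, 6, 1) = 1
D (Bob): min(15, 9, 4) = 4
Root (Alice): max(7, 1, 4) = 7
Alice picks the child with the highest value: B (value 7).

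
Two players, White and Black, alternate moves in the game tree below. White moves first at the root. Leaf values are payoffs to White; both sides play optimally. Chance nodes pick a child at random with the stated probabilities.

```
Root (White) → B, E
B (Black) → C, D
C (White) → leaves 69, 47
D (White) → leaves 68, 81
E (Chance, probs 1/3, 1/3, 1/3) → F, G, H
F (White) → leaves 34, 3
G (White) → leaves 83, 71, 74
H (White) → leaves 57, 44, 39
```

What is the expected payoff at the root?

69

C (White): max(69, 47) = 69
D (White): max(68, 81) = 81
B (Black): min(69, 81) = 69
F (White): max(34, 3) = 34
G (White): max(83, 71, 74) = 83
H (White): max(57, 44, 39) = 57
E (Chance): 1/3·34 + 1/3·83 + 1/3·57 = 58
Root (White): max(69, 58) = 69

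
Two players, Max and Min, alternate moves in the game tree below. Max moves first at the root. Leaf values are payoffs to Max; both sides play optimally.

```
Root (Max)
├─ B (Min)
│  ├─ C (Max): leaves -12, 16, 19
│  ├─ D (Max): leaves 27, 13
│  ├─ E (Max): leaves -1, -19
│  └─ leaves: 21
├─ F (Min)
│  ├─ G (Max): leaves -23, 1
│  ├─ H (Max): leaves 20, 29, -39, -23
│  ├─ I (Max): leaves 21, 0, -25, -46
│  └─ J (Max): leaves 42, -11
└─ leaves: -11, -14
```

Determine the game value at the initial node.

C (Max): max(-12, 16, 19) = 19
D (Max): max(27, 13) = 27
E (Max): max(-1, -19) = -1
B (Min): min(19, 27, -1, 21) = -1
G (Max): max(-23, 1) = 1
H (Max): max(20, 29, -39, -23) = 29
I (Max): max(21, 0, -25, -46) = 21
J (Max): max(42, -11) = 42
F (Min): min(1, 29, 21, 42) = 1
Root (Max): max(-1, 1, -11, -14) = 1

1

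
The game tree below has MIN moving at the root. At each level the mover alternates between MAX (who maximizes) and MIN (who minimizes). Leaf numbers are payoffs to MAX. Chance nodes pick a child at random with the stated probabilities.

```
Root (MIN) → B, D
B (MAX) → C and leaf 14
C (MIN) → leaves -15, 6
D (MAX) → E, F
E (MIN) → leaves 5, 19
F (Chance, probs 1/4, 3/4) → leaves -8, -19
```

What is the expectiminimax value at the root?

C (MIN): min(-15, 6) = -15
B (MAX): max(-15, 14) = 14
E (MIN): min(5, 19) = 5
F (Chance): 1/4·-8 + 3/4·-19 = -16.25
D (MAX): max(5, -16.25) = 5
Root (MIN): min(14, 5) = 5

5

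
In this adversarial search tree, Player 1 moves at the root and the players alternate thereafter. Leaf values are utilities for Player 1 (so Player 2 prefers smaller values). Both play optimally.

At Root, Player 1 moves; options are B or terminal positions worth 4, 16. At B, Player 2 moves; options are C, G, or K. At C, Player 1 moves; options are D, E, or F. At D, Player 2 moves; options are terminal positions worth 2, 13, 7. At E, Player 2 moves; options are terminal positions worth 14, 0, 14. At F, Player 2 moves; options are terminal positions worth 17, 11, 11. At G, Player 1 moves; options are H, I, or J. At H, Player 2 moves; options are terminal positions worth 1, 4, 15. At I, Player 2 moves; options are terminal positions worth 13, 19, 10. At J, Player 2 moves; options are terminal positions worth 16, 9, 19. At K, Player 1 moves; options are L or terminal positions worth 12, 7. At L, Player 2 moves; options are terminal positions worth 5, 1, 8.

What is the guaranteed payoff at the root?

D (Player 2): min(2, 13, 7) = 2
E (Player 2): min(14, 0, 14) = 0
F (Player 2): min(17, 11, 11) = 11
C (Player 1): max(2, 0, 11) = 11
H (Player 2): min(1, 4, 15) = 1
I (Player 2): min(13, 19, 10) = 10
J (Player 2): min(16, 9, 19) = 9
G (Player 1): max(1, 10, 9) = 10
L (Player 2): min(5, 1, 8) = 1
K (Player 1): max(1, 12, 7) = 12
B (Player 2): min(11, 10, 12) = 10
Root (Player 1): max(10, 4, 16) = 16

16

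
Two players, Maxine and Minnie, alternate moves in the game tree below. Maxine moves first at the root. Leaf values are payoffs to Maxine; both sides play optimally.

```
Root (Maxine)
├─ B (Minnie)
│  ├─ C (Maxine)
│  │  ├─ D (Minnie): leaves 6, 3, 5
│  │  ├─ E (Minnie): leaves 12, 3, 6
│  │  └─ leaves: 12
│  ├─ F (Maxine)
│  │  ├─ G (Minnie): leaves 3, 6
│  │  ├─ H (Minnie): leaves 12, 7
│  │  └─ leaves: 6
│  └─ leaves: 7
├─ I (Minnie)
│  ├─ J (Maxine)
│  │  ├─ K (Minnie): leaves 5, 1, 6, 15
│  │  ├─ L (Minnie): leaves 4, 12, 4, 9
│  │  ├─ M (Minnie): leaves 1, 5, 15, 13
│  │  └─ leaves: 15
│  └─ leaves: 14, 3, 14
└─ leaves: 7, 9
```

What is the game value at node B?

7

D: min(6, 3, 5) = 3
E: min(12, 3, 6) = 3
C: max(3, 3, 12) = 12
G: min(3, 6) = 3
H: min(12, 7) = 7
F: max(3, 7, 6) = 7
B: min(12, 7, 7) = 7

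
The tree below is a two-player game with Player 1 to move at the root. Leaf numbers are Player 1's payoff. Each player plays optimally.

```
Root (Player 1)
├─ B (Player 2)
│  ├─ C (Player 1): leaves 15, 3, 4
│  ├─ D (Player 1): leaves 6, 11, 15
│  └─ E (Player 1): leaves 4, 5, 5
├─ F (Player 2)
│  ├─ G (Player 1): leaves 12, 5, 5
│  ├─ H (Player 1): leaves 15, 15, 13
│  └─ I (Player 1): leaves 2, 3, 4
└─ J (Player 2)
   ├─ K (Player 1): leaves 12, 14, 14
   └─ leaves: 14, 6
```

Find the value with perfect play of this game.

C (Player 1): max(15, 3, 4) = 15
D (Player 1): max(6, 11, 15) = 15
E (Player 1): max(4, 5, 5) = 5
B (Player 2): min(15, 15, 5) = 5
G (Player 1): max(12, 5, 5) = 12
H (Player 1): max(15, 15, 13) = 15
I (Player 1): max(2, 3, 4) = 4
F (Player 2): min(12, 15, 4) = 4
K (Player 1): max(12, 14, 14) = 14
J (Player 2): min(14, 14, 6) = 6
Root (Player 1): max(5, 4, 6) = 6

6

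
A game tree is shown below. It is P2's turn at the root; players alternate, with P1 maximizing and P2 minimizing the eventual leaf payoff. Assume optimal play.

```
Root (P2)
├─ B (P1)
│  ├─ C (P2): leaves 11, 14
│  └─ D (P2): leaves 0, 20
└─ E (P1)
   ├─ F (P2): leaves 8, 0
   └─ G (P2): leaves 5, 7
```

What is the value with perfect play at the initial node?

5

C (P2): min(11, 14) = 11
D (P2): min(0, 20) = 0
B (P1): max(11, 0) = 11
F (P2): min(8, 0) = 0
G (P2): min(5, 7) = 5
E (P1): max(0, 5) = 5
Root (P2): min(11, 5) = 5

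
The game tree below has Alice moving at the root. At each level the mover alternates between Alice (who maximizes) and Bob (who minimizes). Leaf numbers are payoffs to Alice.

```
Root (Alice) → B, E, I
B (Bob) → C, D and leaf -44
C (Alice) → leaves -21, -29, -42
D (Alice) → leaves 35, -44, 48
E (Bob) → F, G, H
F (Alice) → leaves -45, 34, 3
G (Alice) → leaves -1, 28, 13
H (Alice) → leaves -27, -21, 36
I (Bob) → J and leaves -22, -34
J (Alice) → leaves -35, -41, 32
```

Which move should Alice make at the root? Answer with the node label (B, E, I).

C (Alice): max(-21, -29, -42) = -21
D (Alice): max(35, -44, 48) = 48
B (Bob): min(-21, 48, -44) = -44
F (Alice): max(-45, 34, 3) = 34
G (Alice): max(-1, 28, 13) = 28
H (Alice): max(-27, -21, 36) = 36
E (Bob): min(34, 28, 36) = 28
J (Alice): max(-35, -41, 32) = 32
I (Bob): min(32, -22, -34) = -34
Root (Alice): max(-44, 28, -34) = 28
Alice picks the child with the highest value: E (value 28).

E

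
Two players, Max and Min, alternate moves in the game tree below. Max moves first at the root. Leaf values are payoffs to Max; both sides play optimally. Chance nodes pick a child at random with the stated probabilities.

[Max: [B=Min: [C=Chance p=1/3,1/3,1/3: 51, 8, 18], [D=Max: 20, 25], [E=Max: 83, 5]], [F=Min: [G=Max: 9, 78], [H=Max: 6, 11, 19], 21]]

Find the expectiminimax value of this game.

C (Chance): 1/3·51 + 1/3·8 + 1/3·18 = 25.67
D (Max): max(20, 25) = 25
E (Max): max(83, 5) = 83
B (Min): min(25.67, 25, 83) = 25
G (Max): max(9, 78) = 78
H (Max): max(6, 11, 19) = 19
F (Min): min(78, 19, 21) = 19
Root (Max): max(25, 19) = 25

25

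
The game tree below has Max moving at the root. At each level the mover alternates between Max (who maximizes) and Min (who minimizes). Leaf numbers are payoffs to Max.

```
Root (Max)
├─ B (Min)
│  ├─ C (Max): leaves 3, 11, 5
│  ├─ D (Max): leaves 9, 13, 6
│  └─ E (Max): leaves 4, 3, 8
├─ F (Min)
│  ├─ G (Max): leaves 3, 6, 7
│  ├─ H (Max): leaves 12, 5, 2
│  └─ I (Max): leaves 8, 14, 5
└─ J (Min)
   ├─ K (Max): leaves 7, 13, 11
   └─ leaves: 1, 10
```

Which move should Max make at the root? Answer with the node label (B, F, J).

B

C (Max): max(3, 11, 5) = 11
D (Max): max(9, 13, 6) = 13
E (Max): max(4, 3, 8) = 8
B (Min): min(11, 13, 8) = 8
G (Max): max(3, 6, 7) = 7
H (Max): max(12, 5, 2) = 12
I (Max): max(8, 14, 5) = 14
F (Min): min(7, 12, 14) = 7
K (Max): max(7, 13, 11) = 13
J (Min): min(13, 1, 10) = 1
Root (Max): max(8, 7, 1) = 8
Max picks the child with the highest value: B (value 8).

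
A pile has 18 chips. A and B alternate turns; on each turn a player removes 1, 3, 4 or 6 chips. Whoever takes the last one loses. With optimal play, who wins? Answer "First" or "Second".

W/L table (W = player to move can force a win):
i:   0  1  2  3  4  5  6  7  8  9 10 11 12 13 14 15 16 17 18
     W  L  W  L  W  W  W  W  L  W  L  W  W  W  W  L  W  L  W
Position 18 is W, so the first player wins.

First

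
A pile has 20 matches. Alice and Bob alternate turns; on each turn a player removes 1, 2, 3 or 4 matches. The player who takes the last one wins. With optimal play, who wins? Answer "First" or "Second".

Positions where the player to move wins (W) vs loses (L):
i:   0  1  2  3  4  5  6  7  8  9 10 11 12 13 14 15 16 17 18 19 20
     L  W  W  W  W  L  W  W  W  W  L  W  W  W  W  L  W  W  W  W  L
Position 20 is L, so the second player wins.

Second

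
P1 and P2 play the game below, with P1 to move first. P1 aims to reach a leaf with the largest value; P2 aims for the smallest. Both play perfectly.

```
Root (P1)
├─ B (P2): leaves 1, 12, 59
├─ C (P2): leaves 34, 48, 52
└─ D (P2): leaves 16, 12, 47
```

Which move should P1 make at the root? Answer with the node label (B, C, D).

C

B (P2): min(1, 12, 59) = 1
C (P2): min(34, 48, 52) = 34
D (P2): min(16, 12, 47) = 12
Root (P1): max(1, 34, 12) = 34
P1 picks the child with the highest value: C (value 34).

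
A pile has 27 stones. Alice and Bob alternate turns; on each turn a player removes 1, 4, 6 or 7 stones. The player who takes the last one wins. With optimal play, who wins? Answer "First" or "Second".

First

Compute winning (W) and losing (L) positions by backward induction:
i:   0  1  2  3  4  5  6  7  8  9 10 11 12 13 14 15 16 17 18 19 20 21 22 23 24 25 26 27
     L  W  L  W  W  L  W  W  W  W  L  W  W  L  W  L  W  W  L  W  W  W  W  L  W  W  L  W
Position 27 is W, so the first player wins.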